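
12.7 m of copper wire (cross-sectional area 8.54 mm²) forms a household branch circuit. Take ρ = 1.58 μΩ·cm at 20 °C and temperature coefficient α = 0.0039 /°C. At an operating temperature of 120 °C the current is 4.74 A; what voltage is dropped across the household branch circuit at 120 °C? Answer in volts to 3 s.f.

ρ = 1.58 μΩ·cm = 1.58×10^-8 Ω·m
A = 8.54 mm² = 8.540e-06 m²
R₍20₎ = ρL/A = (1.58×10^-8)(12.7)/(8.540e-06) = 0.0235 Ω
R₍120₎ = R₍20₎(1 + αΔT) = 0.0235 × (1 + 0.0039×100) = 0.03266 Ω
V = IR = 4.74 × 0.03266 = 0.155 V

0.155 V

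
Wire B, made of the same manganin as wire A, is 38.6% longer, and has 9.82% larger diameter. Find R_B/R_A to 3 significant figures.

R ∝ L/d², so R_B/R_A = (1 + 38.6/100) × (1 + 9.82/100)⁻²
= 1.386 × 0.8292 = 1.15

1.15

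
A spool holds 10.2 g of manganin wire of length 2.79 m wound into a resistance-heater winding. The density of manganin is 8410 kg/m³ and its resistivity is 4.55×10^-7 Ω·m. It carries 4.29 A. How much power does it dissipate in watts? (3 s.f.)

53.7 W

A = m/(density·L) = 0.0102/(8410×2.79) = 4.3471e-07 m²
R = ρL/A = (4.55×10^-7)(2.79)/(4.3471e-07) = 2.92 Ω
P = I²R = (4.29)² × 2.92 = 53.7 W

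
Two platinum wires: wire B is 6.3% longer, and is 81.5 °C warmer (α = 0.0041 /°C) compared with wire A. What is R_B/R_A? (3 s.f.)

1.42

R ∝ ρL/d² with ρ ∝ (1+αΔT), so R_B/R_A = (1 + 6.3/100) × (1 + 0.0041×81.5)
= 1.063 × 1.334 = 1.42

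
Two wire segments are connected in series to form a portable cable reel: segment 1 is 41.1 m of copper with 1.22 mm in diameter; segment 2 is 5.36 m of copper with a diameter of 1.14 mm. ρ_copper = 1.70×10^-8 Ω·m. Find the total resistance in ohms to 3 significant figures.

Segment 1: A = π(d/2)² = π(6.1000e-04 m)² = 1.169e-06 m²
R₁ = ρL/A = (1.70×10^-8)(41.1)/(1.169e-06) = 0.5977 Ω
Segment 2: A = π(d/2)² = π(5.7000e-04 m)² = 1.021e-06 m²
R₂ = (1.70×10^-8)(5.36)/(1.021e-06) = 0.08927 Ω
R = R₁ + R₂ = 0.687 Ω

0.687 Ω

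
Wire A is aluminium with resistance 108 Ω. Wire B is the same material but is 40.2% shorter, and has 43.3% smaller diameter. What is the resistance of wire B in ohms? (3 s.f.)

201 Ω

R ∝ L/d², so R_B/R_A = (1 − 40.2/100) × (1 − 43.3/100)⁻²
= 0.598 × 3.111 = 1.86
R_B = 1.86 × 108 = 201 Ω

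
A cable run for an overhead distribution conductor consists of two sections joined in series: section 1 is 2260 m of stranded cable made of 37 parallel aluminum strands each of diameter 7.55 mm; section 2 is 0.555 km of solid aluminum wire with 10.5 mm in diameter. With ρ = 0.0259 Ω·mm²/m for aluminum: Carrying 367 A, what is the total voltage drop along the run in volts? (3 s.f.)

73.9 V

ρ = 0.0259 Ω·mm²/m = 2.59×10^-8 Ω·m
Section 1: A_strand = π(3.7750e-03)² = 4.477e-05 m²; R₁ = ρL/(N·A_s) = (2.59×10^-8)(2260)/(37×4.477e-05) = 0.03534 Ω
Section 2: A = π(d/2)² = π(5.2500e-03 m)² = 8.659e-05 m²
R₂ = (2.59×10^-8)(555)/(8.659e-05) = 0.166 Ω
R = R₁ + R₂ = 0.2013 Ω
V = IR = 367 × 0.2013 = 73.9 V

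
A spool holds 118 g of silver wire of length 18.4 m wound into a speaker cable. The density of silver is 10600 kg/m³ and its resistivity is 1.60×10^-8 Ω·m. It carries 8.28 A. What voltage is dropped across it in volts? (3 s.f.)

A = m/(density·L) = 0.118/(10600×18.4) = 6.0500e-07 m²
R = ρL/A = (1.60×10^-8)(18.4)/(6.0500e-07) = 0.4866 Ω
V = IR = 8.28 × 0.4866 = 4.03 V

4.03 V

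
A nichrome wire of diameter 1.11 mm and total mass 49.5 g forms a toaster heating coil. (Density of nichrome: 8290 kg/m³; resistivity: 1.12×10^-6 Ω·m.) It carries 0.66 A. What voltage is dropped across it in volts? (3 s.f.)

4.71 V

A = π(d/2)² = π(5.5500e-04 m)² = 9.6769e-07 m²
L = m/(density·A) = 0.0495/(8290×9.6769e-07) = 6.17 m
R = ρL/A = (1.12×10^-6)(6.17)/(9.6769e-07) = 7.142 Ω
V = IR = 0.66 × 7.142 = 4.71 V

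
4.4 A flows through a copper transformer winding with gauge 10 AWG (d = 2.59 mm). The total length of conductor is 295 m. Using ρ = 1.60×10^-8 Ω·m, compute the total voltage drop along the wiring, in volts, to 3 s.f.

3.94 V

A = π(2.59/2 mm)² = π(1.2950e-03 m)² = 5.269e-06 m²
R = ρL/A = (1.60×10^-8)(295)/(5.269e-06) = 0.8959 Ω
V = IR = 4.4 × 0.8959 = 3.94 V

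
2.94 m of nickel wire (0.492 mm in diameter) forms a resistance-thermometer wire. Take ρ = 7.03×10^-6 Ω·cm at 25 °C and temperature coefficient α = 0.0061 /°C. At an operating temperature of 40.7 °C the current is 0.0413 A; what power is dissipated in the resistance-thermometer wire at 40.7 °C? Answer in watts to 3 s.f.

ρ = 7.03×10^-6 Ω·cm = 7.03×10^-8 Ω·m
A = π(d/2)² = π(2.4600e-04 m)² = 1.901e-07 m²
R₍25₎ = ρL/A = (7.03×10^-8)(2.94)/(1.901e-07) = 1.087 Ω
R₍40.7₎ = R₍25₎(1 + αΔT) = 1.087 × (1 + 0.0061×15.7) = 1.191 Ω
P = I²R = (0.0413)² × 1.191 = 0.00203 W

0.00203 W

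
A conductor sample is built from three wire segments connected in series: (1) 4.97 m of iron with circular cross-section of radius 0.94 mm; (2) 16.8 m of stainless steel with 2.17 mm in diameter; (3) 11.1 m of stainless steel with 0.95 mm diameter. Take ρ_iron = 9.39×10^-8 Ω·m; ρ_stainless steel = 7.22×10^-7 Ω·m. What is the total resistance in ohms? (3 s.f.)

14.8 Ω

Seg 1: A = πr² = π(9.4000e-04 m)² = 2.776e-06 m²
R_1 = (9.39×10^-8)(4.97)/(2.776e-06) = 0.1681 Ω
Seg 2: A = π(d/2)² = π(1.0850e-03 m)² = 3.698e-06 m²
R_2 = (7.22×10^-7)(16.8)/(3.698e-06) = 3.28 Ω
Seg 3: A = π(d/2)² = π(4.7500e-04 m)² = 7.088e-07 m²
R_3 = (7.22×10^-7)(11.1)/(7.088e-07) = 11.31 Ω
R_total = R_1 + R_2 + R_3 = 14.8 Ω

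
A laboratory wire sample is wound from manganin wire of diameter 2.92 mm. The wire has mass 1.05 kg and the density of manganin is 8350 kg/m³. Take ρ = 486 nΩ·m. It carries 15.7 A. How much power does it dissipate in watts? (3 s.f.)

336 W

ρ = 486 nΩ·m = 4.86×10^-7 Ω·m
A = π(d/2)² = π(1.4600e-03 m)² = 6.6966e-06 m²
L = m/(density·A) = 1.05/(8350×6.6966e-06) = 18.78 m
R = ρL/A = (4.86×10^-7)(18.78)/(6.6966e-06) = 1.363 Ω
P = I²R = (15.7)² × 1.363 = 336 W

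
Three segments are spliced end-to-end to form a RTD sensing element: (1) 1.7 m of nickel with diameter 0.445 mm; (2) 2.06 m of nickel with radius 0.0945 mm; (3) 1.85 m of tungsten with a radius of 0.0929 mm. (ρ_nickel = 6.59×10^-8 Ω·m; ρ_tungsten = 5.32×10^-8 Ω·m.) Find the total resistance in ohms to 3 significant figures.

Seg 1: A = π(d/2)² = π(2.2250e-04 m)² = 1.555e-07 m²
R_1 = (6.59×10^-8)(1.7)/(1.555e-07) = 0.7203 Ω
Seg 2: A = πr² = π(9.4500e-05 m)² = 2.806e-08 m²
R_2 = (6.59×10^-8)(2.06)/(2.806e-08) = 4.839 Ω
Seg 3: A = πr² = π(9.2900e-05 m)² = 2.711e-08 m²
R_3 = (5.32×10^-8)(1.85)/(2.711e-08) = 3.63 Ω
R_total = R_1 + R_2 + R_3 = 9.19 Ω

9.19 Ω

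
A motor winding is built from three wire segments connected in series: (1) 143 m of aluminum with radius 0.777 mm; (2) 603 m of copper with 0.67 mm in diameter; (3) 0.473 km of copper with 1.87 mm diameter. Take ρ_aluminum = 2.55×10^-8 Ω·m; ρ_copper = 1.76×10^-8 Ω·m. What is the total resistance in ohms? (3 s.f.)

Seg 1: A = πr² = π(7.7700e-04 m)² = 1.897e-06 m²
R_1 = (2.55×10^-8)(143)/(1.897e-06) = 1.923 Ω
Seg 2: A = π(d/2)² = π(3.3500e-04 m)² = 3.526e-07 m²
R_2 = (1.76×10^-8)(603)/(3.526e-07) = 30.1 Ω
Seg 3: A = π(d/2)² = π(9.3500e-04 m)² = 2.746e-06 m²
R_3 = (1.76×10^-8)(473)/(2.746e-06) = 3.031 Ω
R_total = R_1 + R_2 + R_3 = 35.1 Ω

35.1 Ω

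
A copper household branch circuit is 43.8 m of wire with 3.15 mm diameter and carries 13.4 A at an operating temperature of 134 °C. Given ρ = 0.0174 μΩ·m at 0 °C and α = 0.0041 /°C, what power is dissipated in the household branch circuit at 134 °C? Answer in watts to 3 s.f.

ρ = 0.0174 μΩ·m = 1.74×10^-8 Ω·m
A = π(d/2)² = π(1.5750e-03 m)² = 7.793e-06 m²
R₍0₎ = ρL/A = (1.74×10^-8)(43.8)/(7.793e-06) = 0.09779 Ω
R₍134₎ = R₍0₎(1 + αΔT) = 0.09779 × (1 + 0.0041×134) = 0.1515 Ω
P = I²R = (13.4)² × 0.1515 = 27.2 W

27.2 W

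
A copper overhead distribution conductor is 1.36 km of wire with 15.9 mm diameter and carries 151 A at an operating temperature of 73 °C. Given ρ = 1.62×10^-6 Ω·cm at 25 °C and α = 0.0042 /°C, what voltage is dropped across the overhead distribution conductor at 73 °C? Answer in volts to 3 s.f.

20.1 V

ρ = 1.62×10^-6 Ω·cm = 1.62×10^-8 Ω·m
A = π(d/2)² = π(7.9500e-03 m)² = 1.986e-04 m²
R₍25₎ = ρL/A = (1.62×10^-8)(1360)/(1.986e-04) = 0.111 Ω
R₍73₎ = R₍25₎(1 + αΔT) = 0.111 × (1 + 0.0042×48) = 0.1333 Ω
V = IR = 151 × 0.1333 = 20.1 V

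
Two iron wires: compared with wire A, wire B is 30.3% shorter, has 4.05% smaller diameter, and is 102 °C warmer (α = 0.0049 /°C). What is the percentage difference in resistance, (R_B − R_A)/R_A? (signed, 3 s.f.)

13.5%

R ∝ ρL/d² with ρ ∝ (1+αΔT), so R_B/R_A = (1 − 30.3/100) × (1 − 4.05/100)⁻² × (1 + 0.0049×102)
= 0.697 × 1.086 × 1.5 = 1.135
(R_B − R_A)/R_A = 1.135 − 1 = 13.5%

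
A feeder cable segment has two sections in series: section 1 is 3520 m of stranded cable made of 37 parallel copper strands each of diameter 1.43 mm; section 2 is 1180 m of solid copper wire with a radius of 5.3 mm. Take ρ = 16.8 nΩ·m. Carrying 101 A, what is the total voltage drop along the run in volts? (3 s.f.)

ρ = 16.8 nΩ·m = 1.68×10^-8 Ω·m
Section 1: A_strand = π(7.1500e-04)² = 1.606e-06 m²; R₁ = ρL/(N·A_s) = (1.68×10^-8)(3520)/(37×1.606e-06) = 0.9951 Ω
Section 2: A = πr² = π(5.3000e-03 m)² = 8.825e-05 m²
R₂ = (1.68×10^-8)(1180)/(8.825e-05) = 0.2246 Ω
R = R₁ + R₂ = 1.22 Ω
V = IR = 101 × 1.22 = 123 V

123 V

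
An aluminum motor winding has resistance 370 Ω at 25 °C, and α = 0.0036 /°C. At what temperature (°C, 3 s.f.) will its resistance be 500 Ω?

123 °C

R = R₀(1 + α(T − T₀)) ⇒ T = T₀ + (R/R₀ − 1)/α
T = 25 + (500/370 − 1)/0.0036 = 25 + (0.3514)/0.0036 = 123 °C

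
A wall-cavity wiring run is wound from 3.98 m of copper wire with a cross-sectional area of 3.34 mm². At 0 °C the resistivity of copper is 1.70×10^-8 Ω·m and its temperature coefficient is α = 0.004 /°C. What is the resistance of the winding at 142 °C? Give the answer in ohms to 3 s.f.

0.0318 Ω

A = 3.34 mm² = 3.340e-06 m²
R₍0°C₎ = ρL/A = (1.70×10^-8)(3.98)/(3.340e-06) = 0.02026 Ω
R = R₀(1 + αΔT) = 0.02026(1 + 0.004×142) = 0.0318 Ω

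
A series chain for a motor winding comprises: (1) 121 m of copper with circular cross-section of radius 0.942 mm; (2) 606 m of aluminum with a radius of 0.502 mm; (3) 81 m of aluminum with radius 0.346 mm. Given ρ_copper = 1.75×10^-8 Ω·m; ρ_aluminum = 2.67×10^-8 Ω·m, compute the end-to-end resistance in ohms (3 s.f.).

Seg 1: A = πr² = π(9.4200e-04 m)² = 2.788e-06 m²
R_1 = (1.75×10^-8)(121)/(2.788e-06) = 0.7596 Ω
Seg 2: A = πr² = π(5.0200e-04 m)² = 7.917e-07 m²
R_2 = (2.67×10^-8)(606)/(7.917e-07) = 20.44 Ω
Seg 3: A = πr² = π(3.4600e-04 m)² = 3.761e-07 m²
R_3 = (2.67×10^-8)(81)/(3.761e-07) = 5.75 Ω
R_total = R_1 + R_2 + R_3 = 26.9 Ω

26.9 Ω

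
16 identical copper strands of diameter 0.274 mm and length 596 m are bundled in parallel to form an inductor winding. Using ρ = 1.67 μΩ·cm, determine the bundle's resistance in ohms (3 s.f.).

ρ = 1.67 μΩ·cm = 1.67×10^-8 Ω·m
A_strand = π(1.3700e-04 m)² = 5.896e-08 m²
R_strand = ρL/A = (1.67×10^-8)(596)/(5.896e-08) = 168.8 Ω
R_total = R_strand/N = 168.8/16 = 10.5 Ω

10.5 Ω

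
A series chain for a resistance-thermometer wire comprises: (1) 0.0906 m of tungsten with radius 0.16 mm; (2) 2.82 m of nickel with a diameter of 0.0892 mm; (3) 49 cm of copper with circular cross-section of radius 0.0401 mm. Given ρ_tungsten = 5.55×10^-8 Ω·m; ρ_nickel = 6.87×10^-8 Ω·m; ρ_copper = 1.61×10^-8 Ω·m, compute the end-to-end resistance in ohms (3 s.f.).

Seg 1: A = πr² = π(1.6000e-04 m)² = 8.042e-08 m²
R_1 = (5.55×10^-8)(0.0906)/(8.042e-08) = 0.06252 Ω
Seg 2: A = π(d/2)² = π(4.4600e-05 m)² = 6.249e-09 m²
R_2 = (6.87×10^-8)(2.82)/(6.249e-09) = 31 Ω
Seg 3: A = πr² = π(4.0100e-05 m)² = 5.052e-09 m²
R_3 = (1.61×10^-8)(0.49)/(5.052e-09) = 1.562 Ω
R_total = R_1 + R_2 + R_3 = 32.6 Ω

32.6 Ω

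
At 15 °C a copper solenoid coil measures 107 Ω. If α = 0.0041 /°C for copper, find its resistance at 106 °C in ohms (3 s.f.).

147 Ω

ΔT = 106 − 15 = 91 °C
R = R₀(1 + αΔT) = 107 × (1 + 0.0041×91) = 107 × 1.373 = 147 Ω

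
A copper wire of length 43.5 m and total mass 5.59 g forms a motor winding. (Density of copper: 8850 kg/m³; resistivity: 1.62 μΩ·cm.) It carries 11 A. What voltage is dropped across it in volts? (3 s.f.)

ρ = 1.62 μΩ·cm = 1.62×10^-8 Ω·m
A = m/(density·L) = 0.00559/(8850×43.5) = 1.4520e-08 m²
R = ρL/A = (1.62×10^-8)(43.5)/(1.4520e-08) = 48.53 Ω
V = IR = 11 × 48.53 = 534 V

534 V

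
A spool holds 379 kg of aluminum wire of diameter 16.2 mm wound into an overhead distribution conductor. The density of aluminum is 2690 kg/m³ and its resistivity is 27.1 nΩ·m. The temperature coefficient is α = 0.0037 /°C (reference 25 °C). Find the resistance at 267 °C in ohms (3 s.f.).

0.170 Ω

ρ = 27.1 nΩ·m = 2.71×10^-8 Ω·m
A = π(d/2)² = π(8.1000e-03 m)² = 2.0612e-04 m²
L = m/(density·A) = 379/(2690×2.0612e-04) = 683.5 m
R = ρL/A = (2.71×10^-8)(683.5)/(2.0612e-04) = 0.08987 Ω
R(267 °C) = 0.08987 × (1 + 0.0037×242) = 0.170 Ω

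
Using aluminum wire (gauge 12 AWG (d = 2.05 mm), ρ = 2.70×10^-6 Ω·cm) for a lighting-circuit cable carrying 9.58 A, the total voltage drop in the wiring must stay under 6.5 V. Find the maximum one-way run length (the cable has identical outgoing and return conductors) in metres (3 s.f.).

ρ = 2.70×10^-6 Ω·cm = 2.70×10^-8 Ω·m
A = π(2.05/2 mm)² = π(1.0250e-03 m)² = 3.301e-06 m²
L_max = V_max·A/(2·ρI) = (6.5)(3.301e-06)/(2×2.70×10^-8×9.58) = 41.5 m

41.5 m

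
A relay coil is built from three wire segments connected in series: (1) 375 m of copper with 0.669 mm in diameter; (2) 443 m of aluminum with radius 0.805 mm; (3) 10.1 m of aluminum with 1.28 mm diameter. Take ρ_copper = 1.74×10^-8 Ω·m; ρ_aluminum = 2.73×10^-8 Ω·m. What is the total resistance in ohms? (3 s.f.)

Seg 1: A = π(d/2)² = π(3.3450e-04 m)² = 3.515e-07 m²
R_1 = (1.74×10^-8)(375)/(3.515e-07) = 18.56 Ω
Seg 2: A = πr² = π(8.0500e-04 m)² = 2.036e-06 m²
R_2 = (2.73×10^-8)(443)/(2.036e-06) = 5.941 Ω
Seg 3: A = π(d/2)² = π(6.4000e-04 m)² = 1.287e-06 m²
R_3 = (2.73×10^-8)(10.1)/(1.287e-06) = 0.2143 Ω
R_total = R_1 + R_2 + R_3 = 24.7 Ω

24.7 Ω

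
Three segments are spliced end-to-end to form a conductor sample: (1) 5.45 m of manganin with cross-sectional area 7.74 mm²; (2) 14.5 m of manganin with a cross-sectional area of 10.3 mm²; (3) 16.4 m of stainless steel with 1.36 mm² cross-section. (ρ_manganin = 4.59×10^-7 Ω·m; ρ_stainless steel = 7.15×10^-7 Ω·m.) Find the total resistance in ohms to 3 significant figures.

9.59 Ω

Seg 1: A = 7.74 mm² = 7.740e-06 m²
R_1 = (4.59×10^-7)(5.45)/(7.740e-06) = 0.3232 Ω
Seg 2: A = 10.3 mm² = 1.030e-05 m²
R_2 = (4.59×10^-7)(14.5)/(1.030e-05) = 0.6462 Ω
Seg 3: A = 1.36 mm² = 1.360e-06 m²
R_3 = (7.15×10^-7)(16.4)/(1.360e-06) = 8.622 Ω
R_total = R_1 + R_2 + R_3 = 9.59 Ω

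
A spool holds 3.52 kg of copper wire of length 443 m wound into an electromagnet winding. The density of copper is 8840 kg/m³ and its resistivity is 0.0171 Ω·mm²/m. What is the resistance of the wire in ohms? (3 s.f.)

8.43 Ω

ρ = 0.0171 Ω·mm²/m = 1.71×10^-8 Ω·m
A = m/(density·L) = 3.52/(8840×443) = 8.9885e-07 m²
R = ρL/A = (1.71×10^-8)(443)/(8.9885e-07) = 8.43 Ω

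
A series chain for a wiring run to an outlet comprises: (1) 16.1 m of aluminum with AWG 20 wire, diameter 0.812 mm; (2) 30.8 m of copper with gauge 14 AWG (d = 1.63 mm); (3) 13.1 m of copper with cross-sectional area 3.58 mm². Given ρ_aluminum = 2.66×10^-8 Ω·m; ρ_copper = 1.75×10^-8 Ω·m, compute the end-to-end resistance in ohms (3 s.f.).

Seg 1: A = π(0.812/2 mm)² = π(4.0600e-04 m)² = 5.178e-07 m²
R_1 = (2.66×10^-8)(16.1)/(5.178e-07) = 0.827 Ω
Seg 2: A = π(1.63/2 mm)² = π(8.1500e-04 m)² = 2.087e-06 m²
R_2 = (1.75×10^-8)(30.8)/(2.087e-06) = 0.2583 Ω
Seg 3: A = 3.58 mm² = 3.580e-06 m²
R_3 = (1.75×10^-8)(13.1)/(3.580e-06) = 0.06404 Ω
R_total = R_1 + R_2 + R_3 = 1.15 Ω

1.15 Ω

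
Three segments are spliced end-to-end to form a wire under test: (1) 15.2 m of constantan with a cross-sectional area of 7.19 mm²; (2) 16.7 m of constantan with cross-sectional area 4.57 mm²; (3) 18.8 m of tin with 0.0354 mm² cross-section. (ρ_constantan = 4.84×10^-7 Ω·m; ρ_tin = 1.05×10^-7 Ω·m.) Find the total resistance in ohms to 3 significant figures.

58.6 Ω

Seg 1: A = 7.19 mm² = 7.190e-06 m²
R_1 = (4.84×10^-7)(15.2)/(7.190e-06) = 1.023 Ω
Seg 2: A = 4.57 mm² = 4.570e-06 m²
R_2 = (4.84×10^-7)(16.7)/(4.570e-06) = 1.769 Ω
Seg 3: A = 0.0354 mm² = 3.540e-08 m²
R_3 = (1.05×10^-7)(18.8)/(3.540e-08) = 55.76 Ω
R_total = R_1 + R_2 + R_3 = 58.6 Ω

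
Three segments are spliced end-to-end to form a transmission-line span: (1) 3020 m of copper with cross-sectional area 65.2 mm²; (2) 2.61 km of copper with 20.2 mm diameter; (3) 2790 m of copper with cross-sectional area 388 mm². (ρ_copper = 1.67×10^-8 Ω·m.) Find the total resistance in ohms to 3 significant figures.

1.03 Ω

Seg 1: A = 65.2 mm² = 6.520e-05 m²
R_1 = (1.67×10^-8)(3020)/(6.520e-05) = 0.7735 Ω
Seg 2: A = π(d/2)² = π(1.0100e-02 m)² = 3.205e-04 m²
R_2 = (1.67×10^-8)(2610)/(3.205e-04) = 0.136 Ω
Seg 3: A = 388 mm² = 3.880e-04 m²
R_3 = (1.67×10^-8)(2790)/(3.880e-04) = 0.1201 Ω
R_total = R_1 + R_2 + R_3 = 1.03 Ω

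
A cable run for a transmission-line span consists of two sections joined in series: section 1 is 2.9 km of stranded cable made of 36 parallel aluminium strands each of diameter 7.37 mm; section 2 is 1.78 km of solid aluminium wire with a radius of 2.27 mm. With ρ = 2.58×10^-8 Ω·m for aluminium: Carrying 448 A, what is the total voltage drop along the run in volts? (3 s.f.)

1290 V

Section 1: A_strand = π(3.6850e-03)² = 4.266e-05 m²; R₁ = ρL/(N·A_s) = (2.58×10^-8)(2900)/(36×4.266e-05) = 0.04872 Ω
Section 2: A = πr² = π(2.2700e-03 m)² = 1.619e-05 m²
R₂ = (2.58×10^-8)(1780)/(1.619e-05) = 2.837 Ω
R = R₁ + R₂ = 2.886 Ω
V = IR = 448 × 2.886 = 1290 V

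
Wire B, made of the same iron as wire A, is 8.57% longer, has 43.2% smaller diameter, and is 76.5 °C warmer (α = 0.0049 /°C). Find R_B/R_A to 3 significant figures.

4.63

R ∝ ρL/d² with ρ ∝ (1+αΔT), so R_B/R_A = (1 + 8.57/100) × (1 − 43.2/100)⁻² × (1 + 0.0049×76.5)
= 1.086 × 3.1 × 1.375 = 4.63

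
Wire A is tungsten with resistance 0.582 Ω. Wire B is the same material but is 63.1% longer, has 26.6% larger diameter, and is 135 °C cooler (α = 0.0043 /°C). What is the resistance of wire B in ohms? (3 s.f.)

R ∝ ρL/d² with ρ ∝ (1+αΔT), so R_B/R_A = (1 + 63.1/100) × (1 + 26.6/100)⁻² × (1 − 0.0043×135)
= 1.631 × 0.6239 × 0.4195 = 0.4269
R_B = 0.4269 × 0.582 = 0.248 Ω

0.248 Ω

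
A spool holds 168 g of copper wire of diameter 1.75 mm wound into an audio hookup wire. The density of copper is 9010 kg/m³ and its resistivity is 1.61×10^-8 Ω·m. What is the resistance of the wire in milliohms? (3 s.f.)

51.9 mΩ

A = π(d/2)² = π(8.7500e-04 m)² = 2.4053e-06 m²
L = m/(density·A) = 0.168/(9010×2.4053e-06) = 7.752 m
R = ρL/A = (1.61×10^-8)(7.752)/(2.4053e-06) = 51.9 mΩ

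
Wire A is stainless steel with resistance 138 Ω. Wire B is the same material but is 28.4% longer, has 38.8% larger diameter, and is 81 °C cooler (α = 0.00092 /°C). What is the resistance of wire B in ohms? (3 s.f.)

85.1 Ω

R ∝ ρL/d² with ρ ∝ (1+αΔT), so R_B/R_A = (1 + 28.4/100) × (1 + 38.8/100)⁻² × (1 − 0.00092×81)
= 1.284 × 0.5191 × 0.9255 = 0.6168
R_B = 0.6168 × 138 = 85.1 Ω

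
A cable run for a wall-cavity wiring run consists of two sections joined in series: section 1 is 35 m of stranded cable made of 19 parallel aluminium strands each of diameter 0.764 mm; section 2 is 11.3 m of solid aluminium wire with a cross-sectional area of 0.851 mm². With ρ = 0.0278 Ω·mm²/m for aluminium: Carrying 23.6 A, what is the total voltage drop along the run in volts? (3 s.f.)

11.3 V

ρ = 0.0278 Ω·mm²/m = 2.78×10^-8 Ω·m
Section 1: A_strand = π(3.8200e-04)² = 4.584e-07 m²; R₁ = ρL/(N·A_s) = (2.78×10^-8)(35)/(19×4.584e-07) = 0.1117 Ω
Section 2: A = 0.851 mm² = 8.510e-07 m²
R₂ = (2.78×10^-8)(11.3)/(8.510e-07) = 0.3691 Ω
R = R₁ + R₂ = 0.4808 Ω
V = IR = 23.6 × 0.4808 = 11.3 V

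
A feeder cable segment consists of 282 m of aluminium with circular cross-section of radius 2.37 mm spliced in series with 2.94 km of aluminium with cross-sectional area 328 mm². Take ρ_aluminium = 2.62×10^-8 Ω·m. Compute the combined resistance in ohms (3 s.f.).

0.654 Ω

Segment 1: A = πr² = π(2.3700e-03 m)² = 1.765e-05 m²
R₁ = ρL/A = (2.62×10^-8)(282)/(1.765e-05) = 0.4187 Ω
Segment 2: A = 328 mm² = 3.280e-04 m²
R₂ = (2.62×10^-8)(2940)/(3.280e-04) = 0.2348 Ω
R = R₁ + R₂ = 0.654 Ω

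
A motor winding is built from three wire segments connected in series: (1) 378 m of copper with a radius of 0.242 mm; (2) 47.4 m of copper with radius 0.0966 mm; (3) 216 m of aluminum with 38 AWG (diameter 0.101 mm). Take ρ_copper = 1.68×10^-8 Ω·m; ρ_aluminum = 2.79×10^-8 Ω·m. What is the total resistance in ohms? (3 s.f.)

Seg 1: A = πr² = π(2.4200e-04 m)² = 1.840e-07 m²
R_1 = (1.68×10^-8)(378)/(1.840e-07) = 34.52 Ω
Seg 2: A = πr² = π(9.6600e-05 m)² = 2.932e-08 m²
R_2 = (1.68×10^-8)(47.4)/(2.932e-08) = 27.16 Ω
Seg 3: A = π(0.101/2 mm)² = π(5.0500e-05 m)² = 8.012e-09 m²
R_3 = (2.79×10^-8)(216)/(8.012e-09) = 752.2 Ω
R_total = R_1 + R_2 + R_3 = 814 Ω

814 Ω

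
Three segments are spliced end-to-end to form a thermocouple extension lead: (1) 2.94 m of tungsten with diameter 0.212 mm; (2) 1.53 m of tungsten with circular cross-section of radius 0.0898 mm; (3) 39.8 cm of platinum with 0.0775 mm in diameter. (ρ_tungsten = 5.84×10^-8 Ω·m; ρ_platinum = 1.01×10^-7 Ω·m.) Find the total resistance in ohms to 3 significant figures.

Seg 1: A = π(d/2)² = π(1.0600e-04 m)² = 3.530e-08 m²
R_1 = (5.84×10^-8)(2.94)/(3.530e-08) = 4.864 Ω
Seg 2: A = πr² = π(8.9800e-05 m)² = 2.533e-08 m²
R_2 = (5.84×10^-8)(1.53)/(2.533e-08) = 3.527 Ω
Seg 3: A = π(d/2)² = π(3.8750e-05 m)² = 4.717e-09 m²
R_3 = (1.01×10^-7)(0.398)/(4.717e-09) = 8.521 Ω
R_total = R_1 + R_2 + R_3 = 16.9 Ω

16.9 Ω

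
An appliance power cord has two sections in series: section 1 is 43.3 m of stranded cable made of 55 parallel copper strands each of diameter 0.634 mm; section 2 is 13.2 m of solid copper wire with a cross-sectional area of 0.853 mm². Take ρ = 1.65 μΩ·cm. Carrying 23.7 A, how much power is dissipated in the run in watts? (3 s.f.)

167 W

ρ = 1.65 μΩ·cm = 1.65×10^-8 Ω·m
Section 1: A_strand = π(3.1700e-04)² = 3.157e-07 m²; R₁ = ρL/(N·A_s) = (1.65×10^-8)(43.3)/(55×3.157e-07) = 0.04115 Ω
Section 2: A = 0.853 mm² = 8.530e-07 m²
R₂ = (1.65×10^-8)(13.2)/(8.530e-07) = 0.2553 Ω
R = R₁ + R₂ = 0.2965 Ω
P = I²R = (23.7)² × 0.2965 = 167 W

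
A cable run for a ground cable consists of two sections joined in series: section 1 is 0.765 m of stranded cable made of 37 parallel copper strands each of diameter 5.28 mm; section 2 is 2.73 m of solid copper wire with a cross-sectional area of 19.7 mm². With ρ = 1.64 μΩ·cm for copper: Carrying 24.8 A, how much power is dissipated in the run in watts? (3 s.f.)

ρ = 1.64 μΩ·cm = 1.64×10^-8 Ω·m
Section 1: A_strand = π(2.6400e-03)² = 2.190e-05 m²; R₁ = ρL/(N·A_s) = (1.64×10^-8)(0.765)/(37×2.190e-05) = 1.549×10^-5 Ω
Section 2: A = 19.7 mm² = 1.970e-05 m²
R₂ = (1.64×10^-8)(2.73)/(1.970e-05) = 0.002273 Ω
R = R₁ + R₂ = 0.002288 Ω
P = I²R = (24.8)² × 0.002288 = 1.41 W

1.41 W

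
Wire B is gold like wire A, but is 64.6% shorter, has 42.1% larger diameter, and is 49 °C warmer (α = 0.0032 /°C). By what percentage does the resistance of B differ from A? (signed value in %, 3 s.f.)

R ∝ ρL/d² with ρ ∝ (1+αΔT), so R_B/R_A = (1 − 64.6/100) × (1 + 42.1/100)⁻² × (1 + 0.0032×49)
= 0.354 × 0.4952 × 1.157 = 0.2028
(R_B − R_A)/R_A = 0.2028 − 1 = -79.7%

-79.7%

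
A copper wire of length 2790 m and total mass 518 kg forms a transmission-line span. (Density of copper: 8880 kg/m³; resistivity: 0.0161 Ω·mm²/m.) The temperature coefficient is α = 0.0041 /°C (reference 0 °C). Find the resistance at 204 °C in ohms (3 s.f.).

ρ = 0.0161 Ω·mm²/m = 1.61×10^-8 Ω·m
A = m/(density·L) = 518/(8880×2790) = 2.0908e-05 m²
R = ρL/A = (1.61×10^-8)(2790)/(2.0908e-05) = 2.148 Ω
R(204 °C) = 2.148 × (1 + 0.0041×204) = 3.95 Ω

3.95 Ω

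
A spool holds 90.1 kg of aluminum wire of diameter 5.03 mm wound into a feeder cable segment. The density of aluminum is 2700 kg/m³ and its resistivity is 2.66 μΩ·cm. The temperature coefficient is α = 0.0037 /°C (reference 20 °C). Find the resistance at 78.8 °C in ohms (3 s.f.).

ρ = 2.66 μΩ·cm = 2.66×10^-8 Ω·m
A = π(d/2)² = π(2.5150e-03 m)² = 1.9871e-05 m²
L = m/(density·A) = 90.1/(2700×1.9871e-05) = 1679 m
R = ρL/A = (2.66×10^-8)(1679)/(1.9871e-05) = 2.248 Ω
R(78.8 °C) = 2.248 × (1 + 0.0037×58.8) = 2.74 Ω

2.74 Ω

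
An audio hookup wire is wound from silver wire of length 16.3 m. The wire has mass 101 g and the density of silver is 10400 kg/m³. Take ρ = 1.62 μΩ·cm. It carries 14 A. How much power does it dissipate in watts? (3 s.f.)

86.9 W

ρ = 1.62 μΩ·cm = 1.62×10^-8 Ω·m
A = m/(density·L) = 0.101/(10400×16.3) = 5.9580e-07 m²
R = ρL/A = (1.62×10^-8)(16.3)/(5.9580e-07) = 0.4432 Ω
P = I²R = (14)² × 0.4432 = 86.9 W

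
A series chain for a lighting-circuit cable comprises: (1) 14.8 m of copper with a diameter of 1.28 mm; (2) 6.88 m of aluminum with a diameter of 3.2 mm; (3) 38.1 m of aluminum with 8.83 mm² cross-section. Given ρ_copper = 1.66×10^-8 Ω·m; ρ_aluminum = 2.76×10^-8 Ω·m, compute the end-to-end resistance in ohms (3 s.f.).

Seg 1: A = π(d/2)² = π(6.4000e-04 m)² = 1.287e-06 m²
R_1 = (1.66×10^-8)(14.8)/(1.287e-06) = 0.1909 Ω
Seg 2: A = π(d/2)² = π(1.6000e-03 m)² = 8.042e-06 m²
R_2 = (2.76×10^-8)(6.88)/(8.042e-06) = 0.02361 Ω
Seg 3: A = 8.83 mm² = 8.830e-06 m²
R_3 = (2.76×10^-8)(38.1)/(8.830e-06) = 0.1191 Ω
R_total = R_1 + R_2 + R_3 = 0.334 Ω

0.334 Ω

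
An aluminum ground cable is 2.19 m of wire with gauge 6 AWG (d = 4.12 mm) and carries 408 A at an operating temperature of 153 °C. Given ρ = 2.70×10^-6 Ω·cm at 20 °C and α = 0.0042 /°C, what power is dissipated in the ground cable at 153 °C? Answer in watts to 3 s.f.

1150 W

ρ = 2.70×10^-6 Ω·cm = 2.70×10^-8 Ω·m
A = π(4.12/2 mm)² = π(2.0600e-03 m)² = 1.333e-05 m²
R₍20₎ = ρL/A = (2.70×10^-8)(2.19)/(1.333e-05) = 0.004435 Ω
R₍153₎ = R₍20₎(1 + αΔT) = 0.004435 × (1 + 0.0042×133) = 0.006913 Ω
P = I²R = (408)² × 0.006913 = 1150 W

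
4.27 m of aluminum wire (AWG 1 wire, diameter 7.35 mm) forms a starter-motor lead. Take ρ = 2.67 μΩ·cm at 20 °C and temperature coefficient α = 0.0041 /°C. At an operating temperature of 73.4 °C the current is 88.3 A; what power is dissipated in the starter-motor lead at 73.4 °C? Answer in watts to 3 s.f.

ρ = 2.67 μΩ·cm = 2.67×10^-8 Ω·m
A = π(7.35/2 mm)² = π(3.6750e-03 m)² = 4.243e-05 m²
R₍20₎ = ρL/A = (2.67×10^-8)(4.27)/(4.243e-05) = 0.002687 Ω
R₍73.4₎ = R₍20₎(1 + αΔT) = 0.002687 × (1 + 0.0041×53.4) = 0.003275 Ω
P = I²R = (88.3)² × 0.003275 = 25.5 W

25.5 W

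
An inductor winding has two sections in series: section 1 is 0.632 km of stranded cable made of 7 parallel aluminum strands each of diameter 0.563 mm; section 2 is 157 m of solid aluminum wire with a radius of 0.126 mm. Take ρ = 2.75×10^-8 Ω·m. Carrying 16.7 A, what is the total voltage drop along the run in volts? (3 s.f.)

Section 1: A_strand = π(2.8150e-04)² = 2.489e-07 m²; R₁ = ρL/(N·A_s) = (2.75×10^-8)(632)/(7×2.489e-07) = 9.973 Ω
Section 2: A = πr² = π(1.2600e-04 m)² = 4.988e-08 m²
R₂ = (2.75×10^-8)(157)/(4.988e-08) = 86.56 Ω
R = R₁ + R₂ = 96.54 Ω
V = IR = 16.7 × 96.54 = 1610 V

1610 V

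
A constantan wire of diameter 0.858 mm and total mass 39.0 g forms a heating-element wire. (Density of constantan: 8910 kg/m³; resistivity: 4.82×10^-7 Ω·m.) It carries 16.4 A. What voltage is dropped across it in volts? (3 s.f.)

A = π(d/2)² = π(4.2900e-04 m)² = 5.7818e-07 m²
L = m/(density·A) = 0.039/(8910×5.7818e-07) = 7.57 m
R = ρL/A = (4.82×10^-7)(7.57)/(5.7818e-07) = 6.311 Ω
V = IR = 16.4 × 6.311 = 104 V

104 V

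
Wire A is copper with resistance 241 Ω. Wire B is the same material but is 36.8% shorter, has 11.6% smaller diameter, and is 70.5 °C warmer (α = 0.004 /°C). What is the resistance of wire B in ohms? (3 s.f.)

250 Ω

R ∝ ρL/d² with ρ ∝ (1+αΔT), so R_B/R_A = (1 − 36.8/100) × (1 − 11.6/100)⁻² × (1 + 0.004×70.5)
= 0.632 × 1.28 × 1.282 = 1.037
R_B = 1.037 × 241 = 250 Ω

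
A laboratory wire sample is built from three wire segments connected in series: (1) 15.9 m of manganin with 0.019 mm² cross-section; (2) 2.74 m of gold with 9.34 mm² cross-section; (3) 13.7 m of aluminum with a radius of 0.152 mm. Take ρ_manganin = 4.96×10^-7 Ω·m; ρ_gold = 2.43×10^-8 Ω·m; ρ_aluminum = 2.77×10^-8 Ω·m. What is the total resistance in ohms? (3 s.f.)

Seg 1: A = 0.019 mm² = 1.900e-08 m²
R_1 = (4.96×10^-7)(15.9)/(1.900e-08) = 415.1 Ω
Seg 2: A = 9.34 mm² = 9.340e-06 m²
R_2 = (2.43×10^-8)(2.74)/(9.340e-06) = 0.007129 Ω
Seg 3: A = πr² = π(1.5200e-04 m)² = 7.258e-08 m²
R_3 = (2.77×10^-8)(13.7)/(7.258e-08) = 5.228 Ω
R_total = R_1 + R_2 + R_3 = 420 Ω

420 Ω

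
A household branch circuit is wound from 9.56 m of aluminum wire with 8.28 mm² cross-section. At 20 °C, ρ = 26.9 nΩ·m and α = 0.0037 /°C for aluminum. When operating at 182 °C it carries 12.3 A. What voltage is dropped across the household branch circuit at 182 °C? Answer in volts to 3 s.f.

0.611 V

ρ = 26.9 nΩ·m = 2.69×10^-8 Ω·m
A = 8.28 mm² = 8.280e-06 m²
R₍20₎ = ρL/A = (2.69×10^-8)(9.56)/(8.280e-06) = 0.03106 Ω
R₍182₎ = R₍20₎(1 + αΔT) = 0.03106 × (1 + 0.0037×162) = 0.04967 Ω
V = IR = 12.3 × 0.04967 = 0.611 V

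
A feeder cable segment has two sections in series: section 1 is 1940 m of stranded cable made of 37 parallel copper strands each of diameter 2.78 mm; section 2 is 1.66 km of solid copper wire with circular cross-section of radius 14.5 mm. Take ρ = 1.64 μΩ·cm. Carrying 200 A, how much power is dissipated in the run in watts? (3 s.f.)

7320 W

ρ = 1.64 μΩ·cm = 1.64×10^-8 Ω·m
Section 1: A_strand = π(1.3900e-03)² = 6.070e-06 m²; R₁ = ρL/(N·A_s) = (1.64×10^-8)(1940)/(37×6.070e-06) = 0.1417 Ω
Section 2: A = πr² = π(1.4500e-02 m)² = 6.605e-04 m²
R₂ = (1.64×10^-8)(1660)/(6.605e-04) = 0.04122 Ω
R = R₁ + R₂ = 0.1829 Ω
P = I²R = (200)² × 0.1829 = 7320 W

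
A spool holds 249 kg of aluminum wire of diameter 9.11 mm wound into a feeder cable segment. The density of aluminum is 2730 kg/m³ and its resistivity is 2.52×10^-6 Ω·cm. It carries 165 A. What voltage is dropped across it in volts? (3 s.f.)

ρ = 2.52×10^-6 Ω·cm = 2.52×10^-8 Ω·m
A = π(d/2)² = π(4.5550e-03 m)² = 6.5182e-05 m²
L = m/(density·A) = 249/(2730×6.5182e-05) = 1399 m
R = ρL/A = (2.52×10^-8)(1399)/(6.5182e-05) = 0.541 Ω
V = IR = 165 × 0.541 = 89.3 V

89.3 V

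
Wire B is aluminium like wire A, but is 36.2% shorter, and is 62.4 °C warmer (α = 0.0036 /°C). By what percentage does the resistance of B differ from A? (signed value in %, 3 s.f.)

R ∝ ρL/d² with ρ ∝ (1+αΔT), so R_B/R_A = (1 − 36.2/100) × (1 + 0.0036×62.4)
= 0.638 × 1.225 = 0.7813
(R_B − R_A)/R_A = 0.7813 − 1 = -21.9%

-21.9%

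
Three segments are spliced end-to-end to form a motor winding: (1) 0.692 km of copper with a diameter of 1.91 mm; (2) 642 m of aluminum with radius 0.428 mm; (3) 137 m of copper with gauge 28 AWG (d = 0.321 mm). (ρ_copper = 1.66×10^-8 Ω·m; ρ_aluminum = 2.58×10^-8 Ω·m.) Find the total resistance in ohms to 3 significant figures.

Seg 1: A = π(d/2)² = π(9.5500e-04 m)² = 2.865e-06 m²
R_1 = (1.66×10^-8)(692)/(2.865e-06) = 4.009 Ω
Seg 2: A = πr² = π(4.2800e-04 m)² = 5.755e-07 m²
R_2 = (2.58×10^-8)(642)/(5.755e-07) = 28.78 Ω
Seg 3: A = π(0.321/2 mm)² = π(1.6050e-04 m)² = 8.093e-08 m²
R_3 = (1.66×10^-8)(137)/(8.093e-08) = 28.1 Ω
R_total = R_1 + R_2 + R_3 = 60.9 Ω

60.9 Ω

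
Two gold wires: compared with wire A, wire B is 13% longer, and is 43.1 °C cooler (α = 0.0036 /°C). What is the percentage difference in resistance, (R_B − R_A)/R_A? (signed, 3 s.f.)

R ∝ ρL/d² with ρ ∝ (1+αΔT), so R_B/R_A = (1 + 13/100) × (1 − 0.0036×43.1)
= 1.13 × 0.8448 = 0.9547
(R_B − R_A)/R_A = 0.9547 − 1 = -4.53%

-4.53%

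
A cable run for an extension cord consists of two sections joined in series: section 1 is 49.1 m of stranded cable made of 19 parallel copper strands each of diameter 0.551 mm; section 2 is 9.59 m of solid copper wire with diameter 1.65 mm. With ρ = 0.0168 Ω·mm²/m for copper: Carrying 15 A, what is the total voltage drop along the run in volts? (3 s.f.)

3.86 V

ρ = 0.0168 Ω·mm²/m = 1.68×10^-8 Ω·m
Section 1: A_strand = π(2.7550e-04)² = 2.384e-07 m²; R₁ = ρL/(N·A_s) = (1.68×10^-8)(49.1)/(19×2.384e-07) = 0.1821 Ω
Section 2: A = π(d/2)² = π(8.2500e-04 m)² = 2.138e-06 m²
R₂ = (1.68×10^-8)(9.59)/(2.138e-06) = 0.07535 Ω
R = R₁ + R₂ = 0.2574 Ω
V = IR = 15 × 0.2574 = 3.86 V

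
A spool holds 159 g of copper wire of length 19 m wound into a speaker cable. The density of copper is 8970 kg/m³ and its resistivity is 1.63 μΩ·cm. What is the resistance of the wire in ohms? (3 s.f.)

ρ = 1.63 μΩ·cm = 1.63×10^-8 Ω·m
A = m/(density·L) = 0.159/(8970×19) = 9.3293e-07 m²
R = ρL/A = (1.63×10^-8)(19)/(9.3293e-07) = 0.332 Ω

0.332 Ω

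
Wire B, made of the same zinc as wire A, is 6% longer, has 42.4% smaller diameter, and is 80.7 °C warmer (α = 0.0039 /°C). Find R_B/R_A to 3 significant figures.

4.20

R ∝ ρL/d² with ρ ∝ (1+αΔT), so R_B/R_A = (1 + 6/100) × (1 − 42.4/100)⁻² × (1 + 0.0039×80.7)
= 1.06 × 3.014 × 1.315 = 4.20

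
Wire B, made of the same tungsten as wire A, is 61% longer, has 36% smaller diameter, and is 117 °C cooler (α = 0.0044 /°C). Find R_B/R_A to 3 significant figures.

1.91

R ∝ ρL/d² with ρ ∝ (1+αΔT), so R_B/R_A = (1 + 61/100) × (1 − 36/100)⁻² × (1 − 0.0044×117)
= 1.61 × 2.441 × 0.4852 = 1.91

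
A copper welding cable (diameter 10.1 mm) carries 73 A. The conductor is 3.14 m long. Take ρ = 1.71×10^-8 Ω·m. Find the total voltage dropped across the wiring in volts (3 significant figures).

A = π(d/2)² = π(5.0500e-03 m)² = 8.012e-05 m²
R = ρL/A = (1.71×10^-8)(3.14)/(8.012e-05) = 6.702×10^-4 Ω
V = IR = 73 × 6.702×10^-4 = 0.0489 V

0.0489 V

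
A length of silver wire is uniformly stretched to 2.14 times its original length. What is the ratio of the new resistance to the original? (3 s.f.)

4.58

Volume constant ⇒ A' = A/k with k = 2.14. R' = ρ(kL)/(A/k) = k²R.
Factor = 4.58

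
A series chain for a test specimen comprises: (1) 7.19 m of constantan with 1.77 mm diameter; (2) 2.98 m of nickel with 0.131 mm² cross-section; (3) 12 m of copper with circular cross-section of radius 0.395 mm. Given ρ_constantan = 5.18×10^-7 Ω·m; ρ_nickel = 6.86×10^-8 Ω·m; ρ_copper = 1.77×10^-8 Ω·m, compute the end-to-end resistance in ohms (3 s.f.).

3.51 Ω

Seg 1: A = π(d/2)² = π(8.8500e-04 m)² = 2.461e-06 m²
R_1 = (5.18×10^-7)(7.19)/(2.461e-06) = 1.514 Ω
Seg 2: A = 0.131 mm² = 1.310e-07 m²
R_2 = (6.86×10^-8)(2.98)/(1.310e-07) = 1.561 Ω
Seg 3: A = πr² = π(3.9500e-04 m)² = 4.902e-07 m²
R_3 = (1.77×10^-8)(12)/(4.902e-07) = 0.4333 Ω
R_total = R_1 + R_2 + R_3 = 3.51 Ω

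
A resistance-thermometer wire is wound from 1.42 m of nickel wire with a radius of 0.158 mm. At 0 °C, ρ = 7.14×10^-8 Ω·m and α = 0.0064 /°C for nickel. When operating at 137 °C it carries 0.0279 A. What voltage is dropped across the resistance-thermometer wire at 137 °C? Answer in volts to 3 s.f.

A = πr² = π(1.5800e-04 m)² = 7.843e-08 m²
R₍0₎ = ρL/A = (7.14×10^-8)(1.42)/(7.843e-08) = 1.293 Ω
R₍137₎ = R₍0₎(1 + αΔT) = 1.293 × (1 + 0.0064×137) = 2.426 Ω
V = IR = 0.0279 × 2.426 = 0.0677 V

0.0677 V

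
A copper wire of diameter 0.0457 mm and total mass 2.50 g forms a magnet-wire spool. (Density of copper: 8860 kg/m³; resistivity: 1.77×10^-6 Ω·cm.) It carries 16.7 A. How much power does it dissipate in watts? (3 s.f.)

ρ = 1.77×10^-6 Ω·cm = 1.77×10^-8 Ω·m
A = π(d/2)² = π(2.2850e-05 m)² = 1.6403e-09 m²
L = m/(density·A) = 0.0025/(8860×1.6403e-09) = 172 m
R = ρL/A = (1.77×10^-8)(172)/(1.6403e-09) = 1856 Ω
P = I²R = (16.7)² × 1856 = 5.18×10^5 W

5.18×10^5 W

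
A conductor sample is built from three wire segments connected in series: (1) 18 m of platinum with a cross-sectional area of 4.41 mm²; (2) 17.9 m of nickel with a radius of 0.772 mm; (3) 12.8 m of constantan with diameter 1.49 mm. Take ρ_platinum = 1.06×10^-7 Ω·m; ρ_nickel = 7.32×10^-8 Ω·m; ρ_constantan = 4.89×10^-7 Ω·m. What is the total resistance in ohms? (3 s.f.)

Seg 1: A = 4.41 mm² = 4.410e-06 m²
R_1 = (1.06×10^-7)(18)/(4.410e-06) = 0.4327 Ω
Seg 2: A = πr² = π(7.7200e-04 m)² = 1.872e-06 m²
R_2 = (7.32×10^-8)(17.9)/(1.872e-06) = 0.6998 Ω
Seg 3: A = π(d/2)² = π(7.4500e-04 m)² = 1.744e-06 m²
R_3 = (4.89×10^-7)(12.8)/(1.744e-06) = 3.59 Ω
R_total = R_1 + R_2 + R_3 = 4.72 Ω

4.72 Ω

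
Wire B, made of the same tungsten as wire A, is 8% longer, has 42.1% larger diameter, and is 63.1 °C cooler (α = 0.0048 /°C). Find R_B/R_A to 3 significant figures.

0.373

R ∝ ρL/d² with ρ ∝ (1+αΔT), so R_B/R_A = (1 + 8/100) × (1 + 42.1/100)⁻² × (1 − 0.0048×63.1)
= 1.08 × 0.4952 × 0.6971 = 0.373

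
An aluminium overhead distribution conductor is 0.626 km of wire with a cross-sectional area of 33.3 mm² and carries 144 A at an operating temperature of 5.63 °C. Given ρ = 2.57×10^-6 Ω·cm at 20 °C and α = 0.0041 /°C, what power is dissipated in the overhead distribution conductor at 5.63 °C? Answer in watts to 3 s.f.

9430 W

ρ = 2.57×10^-6 Ω·cm = 2.57×10^-8 Ω·m
A = 33.3 mm² = 3.330e-05 m²
R₍20₎ = ρL/A = (2.57×10^-8)(626)/(3.330e-05) = 0.4831 Ω
R₍5.63₎ = R₍20₎(1 + αΔT) = 0.4831 × (1 + 0.0041×-14.4) = 0.4547 Ω
P = I²R = (144)² × 0.4547 = 9430 W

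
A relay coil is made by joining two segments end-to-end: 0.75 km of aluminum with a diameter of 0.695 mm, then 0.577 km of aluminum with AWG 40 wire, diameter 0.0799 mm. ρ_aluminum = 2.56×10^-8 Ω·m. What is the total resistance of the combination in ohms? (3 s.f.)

3000 Ω

Segment 1: A = π(d/2)² = π(3.4750e-04 m)² = 3.794e-07 m²
R₁ = ρL/A = (2.56×10^-8)(750)/(3.794e-07) = 50.61 Ω
Segment 2: A = π(0.0799/2 mm)² = π(3.9950e-05 m)² = 5.014e-09 m²
R₂ = (2.56×10^-8)(577)/(5.014e-09) = 2946 Ω
R = R₁ + R₂ = 3000 Ω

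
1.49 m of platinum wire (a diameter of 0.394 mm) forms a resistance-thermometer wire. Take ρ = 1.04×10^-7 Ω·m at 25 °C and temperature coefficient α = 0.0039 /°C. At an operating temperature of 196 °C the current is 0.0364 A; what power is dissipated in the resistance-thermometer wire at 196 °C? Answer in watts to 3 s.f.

A = π(d/2)² = π(1.9700e-04 m)² = 1.219e-07 m²
R₍25₎ = ρL/A = (1.04×10^-7)(1.49)/(1.219e-07) = 1.271 Ω
R₍196₎ = R₍25₎(1 + αΔT) = 1.271 × (1 + 0.0039×171) = 2.119 Ω
P = I²R = (0.0364)² × 2.119 = 0.00281 W

0.00281 W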